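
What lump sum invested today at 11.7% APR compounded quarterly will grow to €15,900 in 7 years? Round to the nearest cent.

€7,092.72

i = 0.117/4 = 0.02925 per quarter; n = 7·4 = 28.
PV = FV·(1+i)^(−n) = 15,900 × 0.446083 = 7,092.7166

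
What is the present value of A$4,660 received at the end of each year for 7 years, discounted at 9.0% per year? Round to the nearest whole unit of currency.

A$23,454

PV = PMT · [1 − (1+i)^(−n)] / i = 4660 · 5.032953 = 23,453.5602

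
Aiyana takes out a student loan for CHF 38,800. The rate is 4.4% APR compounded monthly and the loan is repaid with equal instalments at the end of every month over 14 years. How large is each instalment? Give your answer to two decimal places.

With 12 periods per year: i = 0.00366667, n = 168.
Annuity-PV factor = 125.261091; PMT = 38800 / 125.261091 = 309.7530

CHF 309.75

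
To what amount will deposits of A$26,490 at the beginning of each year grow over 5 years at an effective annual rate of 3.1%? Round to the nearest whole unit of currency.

A$145,289

FV = PMT · [(1+i)^n − 1] / i × (1+i) = 26490 · 5.484672 = 145,288.9728
(Beginning-of-period payments → annuity-due factor ×(1+i).)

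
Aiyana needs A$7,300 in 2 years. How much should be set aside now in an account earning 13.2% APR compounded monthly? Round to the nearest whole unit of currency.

A$5,614

With 12 periods per year: i = 0.011, n = 24.
PV = FV·(1+i)^(−n) = 7,300 × 0.769081 = 5,614.2937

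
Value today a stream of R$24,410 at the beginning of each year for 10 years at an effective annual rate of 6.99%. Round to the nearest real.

PV = PMT · [1 − (1+i)^(−n)] / i × (1+i) = 24410 · 7.518005 = 183,514.4950
(Beginning-of-period payments → annuity-due factor ×(1+i).)

R$183,514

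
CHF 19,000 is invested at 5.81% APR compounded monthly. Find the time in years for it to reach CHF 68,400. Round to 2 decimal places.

22.10 years

Periodic rate i = 0.0581/12 = 0.00484167.
n = ln(68400/19000) / ln(1+0.00484167) = ln(3.60000) / 0.004830 = 265.2046 months
= 265.2046/12 years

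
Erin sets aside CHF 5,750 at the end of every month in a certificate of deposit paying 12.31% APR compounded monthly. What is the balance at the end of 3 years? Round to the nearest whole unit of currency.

CHF 248,872

Periodic rate i = 0.1231/12 = 0.0102583; n = 3 × 12 = 36 periods.
FV = PMT · [(1+i)^n − 1] / i = 5750 · 43.282112 = 248,872.1428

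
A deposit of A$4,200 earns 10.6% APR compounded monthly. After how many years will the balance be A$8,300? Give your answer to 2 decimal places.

6.45 years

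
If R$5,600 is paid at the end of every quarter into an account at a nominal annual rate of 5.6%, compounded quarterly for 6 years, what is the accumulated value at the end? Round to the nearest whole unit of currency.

Periodic rate i = 0.056/4 = 0.014; n = 6 × 4 = 24 periods.
FV = 5600 × [(1+0.014)^24 − 1] / 0.014 = 5600 × 28.291570 = 158,432.7901

R$158,433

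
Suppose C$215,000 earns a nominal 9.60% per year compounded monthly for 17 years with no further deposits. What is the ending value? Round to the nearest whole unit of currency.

C$1,092,413

Periodic rate i = 0.096/12 = 0.008; n = 17 × 12 = 204 periods.
FV = 215,000 × (1 + 0.008)^204 = 1,092,413.3787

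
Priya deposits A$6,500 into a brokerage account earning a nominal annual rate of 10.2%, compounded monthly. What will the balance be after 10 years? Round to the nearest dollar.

A$17,948

Periodic rate i = 0.102/12 = 0.0085; n = 10 × 12 = 120 periods.
FV = PV·(1+i)^n = 6,500 × 2.761266 = 17,948.2315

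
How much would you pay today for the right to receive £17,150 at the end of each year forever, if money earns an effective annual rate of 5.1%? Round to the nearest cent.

PV = C/r = 17150/0.051 = 336,274.5098

£336,274.51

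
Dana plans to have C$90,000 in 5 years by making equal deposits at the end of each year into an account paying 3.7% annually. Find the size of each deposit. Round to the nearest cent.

C$16,716.37

FV-annuity factor = 5.383945; PMT = 90000 / 5.383945 = 16,716.3665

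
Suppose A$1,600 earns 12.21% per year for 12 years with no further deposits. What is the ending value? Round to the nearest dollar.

A$6,375

FV = 1,600 × (1 + 0.1221)^12 = 6,375.2722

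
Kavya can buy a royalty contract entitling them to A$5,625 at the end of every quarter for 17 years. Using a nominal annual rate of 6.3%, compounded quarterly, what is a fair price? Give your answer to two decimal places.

A$233,736.52

Periodic rate i = 0.063/4 = 0.01575; n = 17 × 4 = 68 periods.
PV = PMT · [1 − (1+i)^(−n)] / i = 5625 · 41.553159 = 233,736.5204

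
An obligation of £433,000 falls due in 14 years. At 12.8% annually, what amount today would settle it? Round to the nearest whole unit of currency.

£80,197

PV = FV·(1+i)^(−n) = 433,000 × 0.185213 = 80,197.4393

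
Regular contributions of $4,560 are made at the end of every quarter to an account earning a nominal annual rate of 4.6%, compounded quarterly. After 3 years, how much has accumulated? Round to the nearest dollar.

Periodic rate i = 0.046/4 = 0.0115; n = 3 × 4 = 12 periods.
FV = PMT · [(1+i)^n − 1] / i = 4560 · 12.788862 = 58,317.2101

$58,317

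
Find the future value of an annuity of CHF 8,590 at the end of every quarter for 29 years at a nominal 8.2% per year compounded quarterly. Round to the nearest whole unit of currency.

Periodic rate i = 0.082/4 = 0.0205; n = 29 × 4 = 116 periods.
FV = PMT · [(1+i)^n − 1] / i = 8590 · 464.736942 = 3,992,090.3316

CHF 3,992,090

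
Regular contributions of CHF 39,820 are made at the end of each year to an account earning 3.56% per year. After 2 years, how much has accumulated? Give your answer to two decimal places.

CHF 81,057.59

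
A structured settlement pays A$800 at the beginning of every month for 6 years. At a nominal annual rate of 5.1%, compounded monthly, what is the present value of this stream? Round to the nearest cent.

A$49,741.94

i = 0.051/12 = 0.00425 per month; n = 6·12 = 72.
PV = PMT · [1 − (1+i)^(−n)] / i × (1+i) = 800 · 62.177428 = 49,741.9425
(annuity-due: payments at period start, so ×(1+i).)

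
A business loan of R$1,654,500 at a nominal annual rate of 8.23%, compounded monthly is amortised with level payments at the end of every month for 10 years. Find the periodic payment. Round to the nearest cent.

R$20,275.29

With 12 periods per year: i = 0.00685833, n = 120.
PMT = 1.6545e+06 / ( [1 − (1+0.00685833)^(−120)] / 0.00685833 ) = 1.6545e+06 / 81.601793 = 20,275.2897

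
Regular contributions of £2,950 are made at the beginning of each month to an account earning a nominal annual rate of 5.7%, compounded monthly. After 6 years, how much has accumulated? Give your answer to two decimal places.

With 12 periods per year: i = 0.00475, n = 72.
FV = 2950 × [(1+0.00475)^72 − 1] / 0.00475 × (1+i) = 2950 × 86.011024 = 253,732.5202
(Beginning-of-period payments → annuity-due factor ×(1+i).)

£253,732.52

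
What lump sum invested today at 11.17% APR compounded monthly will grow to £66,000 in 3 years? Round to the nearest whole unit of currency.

i = 0.1117/12 = 0.00930833 per month; n = 3·12 = 36.
PV = FV·(1+i)^(−n) = 66,000 × 0.716376 = 47,280.8212

£47,281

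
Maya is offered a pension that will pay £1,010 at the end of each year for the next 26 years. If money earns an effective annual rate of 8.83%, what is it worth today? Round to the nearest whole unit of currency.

PV = PMT · [1 − (1+i)^(−n)] / i = 1010 · 10.070227 = 10,170.9293

£10,171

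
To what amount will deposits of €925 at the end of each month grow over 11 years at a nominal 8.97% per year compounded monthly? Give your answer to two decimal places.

€206,970.21

i = 0.0897/12 = 0.007475 per month; n = 11·12 = 132.
FV = PMT · [(1+i)^n − 1] / i = 925 · 223.751583 = 206,970.2140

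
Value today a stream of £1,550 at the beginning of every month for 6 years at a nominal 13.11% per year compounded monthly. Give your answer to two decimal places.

£77,832.18

i = 0.1311/12 = 0.010925 per month; n = 6·12 = 72.
PV = PMT · [1 − (1+i)^(−n)] / i × (1+i) = 1550 · 50.214312 = 77,832.1839
(Beginning-of-period payments → annuity-due factor ×(1+i).)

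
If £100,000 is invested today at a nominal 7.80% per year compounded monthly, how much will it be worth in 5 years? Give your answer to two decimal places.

i = 0.078/12 = 0.0065 per month; n = 5·12 = 60.
FV = PV·(1+i)^n = 100,000 × 1.475118 = 147,511.7969

£147,511.80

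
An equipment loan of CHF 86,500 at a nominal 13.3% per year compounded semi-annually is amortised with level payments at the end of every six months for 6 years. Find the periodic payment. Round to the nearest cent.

Periodic rate i = 0.133/2 = 0.0665; n = 6 × 2 = 12 periods.
Annuity-PV factor = 8.092981; PMT = 86500 / 8.092981 = 10,688.2740

CHF 10,688.27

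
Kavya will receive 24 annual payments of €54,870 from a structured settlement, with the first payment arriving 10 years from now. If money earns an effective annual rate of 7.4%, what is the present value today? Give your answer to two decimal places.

€319,699.02

Value one period before first payment (t=9): 54870 × [1 − (1+0.074)^(−24)] / 0.074 = 54870 × 11.077579 = 607,826.7847
PV₀ = 607,826.7847 / (1+0.074)^9 = 607,826.7847 / 1.901247 = 319,699.0176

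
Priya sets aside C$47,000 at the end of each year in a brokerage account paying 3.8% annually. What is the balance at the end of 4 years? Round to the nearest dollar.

C$198,990

Accumulation factor s(4|0.038) = 4.233831; FV = 47000 × 4.233831 = 198,990.0510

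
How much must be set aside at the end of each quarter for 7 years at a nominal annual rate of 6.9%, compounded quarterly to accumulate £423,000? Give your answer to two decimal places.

£11,878.78

With 4 periods per year: i = 0.01725, n = 28.
PMT = 423000 / ( [(1+0.01725)^28 − 1] / 0.01725 ) = 423000 / 35.609722 = 11,878.7785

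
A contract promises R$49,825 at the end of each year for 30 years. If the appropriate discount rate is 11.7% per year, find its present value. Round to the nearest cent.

R$410,449.54

PV = 49825 × [1 − (1+0.117)^(−30)] / 0.117 = 49825 × 8.237823 = 410,449.5395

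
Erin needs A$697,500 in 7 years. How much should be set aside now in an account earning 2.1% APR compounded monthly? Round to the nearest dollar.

A$602,225

i = 0.021/12 = 0.00175 per month; n = 7·12 = 84.
PV = FV·(1+i)^(−n) = 697,500 × 0.863405 = 602,224.9152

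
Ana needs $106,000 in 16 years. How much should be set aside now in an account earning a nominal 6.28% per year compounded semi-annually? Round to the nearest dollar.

With 2 periods per year: i = 0.0314, n = 32.
Discount factor = (1+0.0314)^(−32) = 0.371819; PV = 106,000 × 0.371819 = 39,412.8462

$39,413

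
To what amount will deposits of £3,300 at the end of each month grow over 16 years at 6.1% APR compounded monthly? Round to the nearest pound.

£1,069,373

With 12 periods per year: i = 0.00508333, n = 192.
Accumulation factor s(192|0.00508333) = 324.052483; FV = 3300 × 324.052483 = 1,069,373.1955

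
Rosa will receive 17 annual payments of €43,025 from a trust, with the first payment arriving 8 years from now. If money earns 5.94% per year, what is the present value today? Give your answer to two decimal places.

€302,290.92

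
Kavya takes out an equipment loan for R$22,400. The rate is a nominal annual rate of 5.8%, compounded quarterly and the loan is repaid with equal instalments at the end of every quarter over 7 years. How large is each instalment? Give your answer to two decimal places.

i = 0.058/4 = 0.0145 per quarter; n = 7·4 = 28.
Annuity-PV factor = 22.878929; PMT = 22400 / 22.878929 = 979.0668

R$979.07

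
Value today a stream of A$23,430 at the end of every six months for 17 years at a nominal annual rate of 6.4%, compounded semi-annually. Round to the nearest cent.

A$481,280.60

Periodic rate i = 0.064/2 = 0.032; n = 17 × 2 = 34 periods.
PV = 23430 × [1 − (1+0.032)^(−34)] / 0.032 = 23430 × 20.541212 = 481,280.6013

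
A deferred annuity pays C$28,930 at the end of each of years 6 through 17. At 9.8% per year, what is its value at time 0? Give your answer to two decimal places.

PV at t=5 (ordinary 12-year annuity): 28930 × a(12|0.098) = 28930 × 6.880963 = 199,066.2602
PV₀ = 199,066.2602 / (1+0.098)^5 = 199,066.2602 / 1.595922 = 124,734.3180

C$124,734.32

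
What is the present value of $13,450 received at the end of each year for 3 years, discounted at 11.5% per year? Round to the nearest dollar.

PV = PMT · [1 − (1+i)^(−n)] / i = 13450 · 2.422619 = 32,584.2307

$32,584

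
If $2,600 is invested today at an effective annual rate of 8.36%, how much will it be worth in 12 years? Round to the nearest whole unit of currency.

$6,814

2,600 × (1+0.0836)^12 = 2,600 × 2.620764 = 6,813.9871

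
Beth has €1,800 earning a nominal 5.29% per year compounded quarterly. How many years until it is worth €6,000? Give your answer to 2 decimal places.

Periodic rate i = 0.0529/4 = 0.013225.
(1+i)^n = 6000/1800 = 3.33333, so n = ln 3.33333 / ln 1.01323 = 91.6383 quarters
= 91.6383/4 years

22.91 years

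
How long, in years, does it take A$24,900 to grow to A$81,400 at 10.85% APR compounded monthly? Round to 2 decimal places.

Periodic rate i = 0.1085/12 = 0.00904167.
n = ln(81400/24900) / ln(1+0.00904167) = ln(3.26908) / 0.009001 = 131.5968 months
= 131.5968/12 years

10.97 years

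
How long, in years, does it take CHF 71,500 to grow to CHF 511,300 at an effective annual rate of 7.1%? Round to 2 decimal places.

28.68 years

(1+i)^n = 511300/71500 = 7.15105, so n = ln 7.15105 / ln 1.071 = 28.6803 years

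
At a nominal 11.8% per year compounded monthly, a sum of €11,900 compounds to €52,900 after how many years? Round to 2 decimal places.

12.70 years

Periodic rate i = 0.118/12 = 0.00983333.
(1+i)^n = 52900/11900 = 4.44538, so n = ln 4.44538 / ln 1.00983 = 152.4598 months
= 152.4598/12 years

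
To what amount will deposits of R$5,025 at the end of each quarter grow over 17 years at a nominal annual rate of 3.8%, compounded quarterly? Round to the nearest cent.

R$477,155.63

Periodic rate i = 0.038/4 = 0.0095; n = 17 × 4 = 68 periods.
Accumulation factor s(68|0.0095) = 94.956345; FV = 5025 × 94.956345 = 477,155.6312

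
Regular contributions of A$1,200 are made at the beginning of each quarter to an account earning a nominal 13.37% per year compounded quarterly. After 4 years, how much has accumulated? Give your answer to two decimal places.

A$25,683.20

Periodic rate i = 0.1337/4 = 0.033425; n = 4 × 4 = 16 periods.
Accumulation factor s(16|0.033425) × (1+i) = 21.402663; FV = 1200 × 21.402663 = 25,683.1953
(Beginning-of-period payments → annuity-due factor ×(1+i).)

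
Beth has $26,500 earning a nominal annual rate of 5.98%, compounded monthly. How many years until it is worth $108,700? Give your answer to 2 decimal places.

23.66 years

Periodic rate i = 0.0598/12 = 0.00498333.
n = ln(108700/26500) / ln(1+0.00498333) = ln(4.10189) / 0.004971 = 283.9387 months
= 283.9387/12 years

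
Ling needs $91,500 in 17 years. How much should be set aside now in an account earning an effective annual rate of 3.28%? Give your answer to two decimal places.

$52,862.20

PV = FV·(1+i)^(−n) = 91,500 × 0.577729 = 52,862.1955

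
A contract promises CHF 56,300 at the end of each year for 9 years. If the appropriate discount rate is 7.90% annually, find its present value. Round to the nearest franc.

PV = 56300 × [1 − (1+0.079)^(−9)] / 0.079 = 56300 × 6.272948 = 353,166.9967

CHF 353,167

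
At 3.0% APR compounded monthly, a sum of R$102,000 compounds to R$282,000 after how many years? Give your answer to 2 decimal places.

Periodic rate i = 0.03/12 = 0.0025.
(1+i)^n = 282000/102000 = 2.76471, so n = ln 2.76471 / ln 1.0025 = 407.2820 months
= 407.2820/12 years

33.94 years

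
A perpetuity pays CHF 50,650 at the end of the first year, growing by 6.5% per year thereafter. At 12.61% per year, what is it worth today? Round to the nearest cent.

CHF 828,968.90

PV = PMT / (i − g) = 50650 / (0.1261 − 0.065) = 50650 / 0.061100 = 828,968.9034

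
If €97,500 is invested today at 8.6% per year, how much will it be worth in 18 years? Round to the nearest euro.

€430,469

97,500 × (1+0.086)^18 = 97,500 × 4.415062 = 430,468.5924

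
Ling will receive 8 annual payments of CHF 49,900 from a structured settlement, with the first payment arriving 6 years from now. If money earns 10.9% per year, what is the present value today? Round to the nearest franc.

PV at t=5 (ordinary 8-year annuity): 49900 × a(8|0.109) = 49900 × 5.164527 = 257,709.8725
Discount back 5 years: 257,709.8725 × (1+0.109)^(−5) = 257,709.8725 × 0.596132 = 153,629.0430

CHF 153,629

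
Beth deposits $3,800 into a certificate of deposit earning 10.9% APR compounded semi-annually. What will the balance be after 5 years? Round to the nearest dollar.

With 2 periods per year: i = 0.0545, n = 10.
3,800 × (1+0.0545)^10 = 3,800 × 1.700066 = 6,460.2517

$6,460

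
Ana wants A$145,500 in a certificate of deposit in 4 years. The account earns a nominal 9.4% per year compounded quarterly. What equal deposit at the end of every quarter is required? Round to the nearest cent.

With 4 periods per year: i = 0.0235, n = 16.
PMT = 145500 / ( [(1+0.0235)^16 − 1] / 0.0235 ) = 145500 / 19.154271 = 7,596.2170

A$7,596.22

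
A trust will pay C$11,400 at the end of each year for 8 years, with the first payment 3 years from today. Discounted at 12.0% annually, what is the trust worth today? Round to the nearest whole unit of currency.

Value one period before first payment (t=2): 11400 × [1 − (1+0.12)^(−8)] / 0.12 = 11400 × 4.967640 = 56,631.0933
PV₀ = 56,631.0933 / (1+0.12)^2 = 56,631.0933 / 1.254400 = 45,145.9609

C$45,146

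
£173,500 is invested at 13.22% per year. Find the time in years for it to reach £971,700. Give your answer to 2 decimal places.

n = ln(971700/173500) / ln(1+0.1322) = ln(5.60058) / 0.124163 = 13.8759 years

13.88 years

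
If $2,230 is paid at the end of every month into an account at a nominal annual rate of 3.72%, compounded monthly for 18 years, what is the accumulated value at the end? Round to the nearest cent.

With 12 periods per year: i = 0.0031, n = 216.
Accumulation factor s(216|0.0031) = 306.914051; FV = 2230 × 306.914051 = 684,418.3330

$684,418.33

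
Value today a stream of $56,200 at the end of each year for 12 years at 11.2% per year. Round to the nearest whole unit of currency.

PV = 56200 × [1 − (1+0.112)^(−12)] / 0.112 = 56200 × 6.430962 = 361,420.0627

$361,420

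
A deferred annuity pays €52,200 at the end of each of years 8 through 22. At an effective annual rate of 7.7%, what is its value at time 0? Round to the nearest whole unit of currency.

Value one period before first payment (t=7): 52200 × [1 − (1+0.077)^(−15)] / 0.077 = 52200 × 8.718528 = 455,107.1785
PV₀ = 455,107.1785 / (1+0.077)^7 = 455,107.1785 / 1.680776 = 270,772.0062

€270,772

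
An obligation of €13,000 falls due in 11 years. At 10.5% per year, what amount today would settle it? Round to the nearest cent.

€4,334.69

Discount factor = (1+0.105)^(−11) = 0.333438; PV = 13,000 × 0.333438 = 4,334.6925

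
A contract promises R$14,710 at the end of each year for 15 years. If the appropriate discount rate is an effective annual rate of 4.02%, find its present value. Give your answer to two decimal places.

Annuity factor a(15|0.0402) = 11.102855; PV = 14710 × 11.102855 = 163,322.9931

R$163,322.99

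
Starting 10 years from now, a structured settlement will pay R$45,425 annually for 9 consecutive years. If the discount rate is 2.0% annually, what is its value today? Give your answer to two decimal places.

PV at t=9 (ordinary 9-year annuity): 45425 × a(9|0.02) = 45425 × 8.162237 = 370,769.6024
PV₀ = 370,769.6024 / (1+0.02)^9 = 370,769.6024 / 1.195093 = 310,243.4172

R$310,243.42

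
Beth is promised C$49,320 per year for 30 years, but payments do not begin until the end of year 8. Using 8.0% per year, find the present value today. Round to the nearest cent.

C$323,973.63

PV at t=7 (ordinary 30-year annuity): 49320 × a(30|0.08) = 49320 × 11.257783 = 555,233.8745
Discount back 7 years: 555,233.8745 × (1+0.08)^(−7) = 555,233.8745 × 0.583490 = 323,973.6329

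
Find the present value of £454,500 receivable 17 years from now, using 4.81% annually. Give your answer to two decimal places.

£204,497.32

PV = 454,500 / (1 + 0.0481)^17 = 454,500 / 2.222523 = 204,497.3247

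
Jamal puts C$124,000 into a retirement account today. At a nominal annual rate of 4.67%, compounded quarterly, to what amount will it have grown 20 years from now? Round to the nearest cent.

C$313,836.27

i = 0.0467/4 = 0.011675 per quarter; n = 20·4 = 80.
FV = PV·(1+i)^n = 124,000 × 2.530938 = 313,836.2675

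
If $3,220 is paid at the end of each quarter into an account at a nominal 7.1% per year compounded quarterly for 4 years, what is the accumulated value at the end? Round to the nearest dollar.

$58,981

With 4 periods per year: i = 0.01775, n = 16.
FV = 3220 × [(1+0.01775)^16 − 1] / 0.01775 = 3220 × 18.317061 = 58,980.9369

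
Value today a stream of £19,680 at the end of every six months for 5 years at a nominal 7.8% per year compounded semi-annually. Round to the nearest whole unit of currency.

Periodic rate i = 0.078/2 = 0.039; n = 5 × 2 = 10 periods.
PV = 19680 × [1 − (1+0.039)^(−10)] / 0.039 = 19680 × 8.151424 = 160,420.0246

£160,420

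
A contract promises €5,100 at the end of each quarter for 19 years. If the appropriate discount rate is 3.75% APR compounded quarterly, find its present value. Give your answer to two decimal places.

€276,326.39

With 4 periods per year: i = 0.009375, n = 76.
PV = PMT · [1 − (1+i)^(−n)] / i = 5100 · 54.181645 = 276,326.3908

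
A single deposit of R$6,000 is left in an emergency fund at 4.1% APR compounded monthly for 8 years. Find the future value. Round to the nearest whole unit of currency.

R$8,324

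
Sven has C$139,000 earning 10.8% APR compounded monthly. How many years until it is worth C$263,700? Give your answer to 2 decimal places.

Periodic rate i = 0.108/12 = 0.009.
n = ln(263700/139000) / ln(1+0.009) = ln(1.89712) / 0.008960 = 71.4684 months
= 71.4684/12 years

5.96 years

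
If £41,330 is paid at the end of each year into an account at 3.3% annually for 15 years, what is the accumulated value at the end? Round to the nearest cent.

£785,820.30

FV = 41330 × [(1+0.033)^15 − 1] / 0.033 = 41330 × 19.013315 = 785,820.3003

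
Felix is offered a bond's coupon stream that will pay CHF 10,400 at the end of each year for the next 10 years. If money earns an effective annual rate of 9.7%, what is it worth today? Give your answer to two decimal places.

PV = 10400 × [1 − (1+0.097)^(−10)] / 0.097 = 10400 × 6.224561 = 64,735.4364

CHF 64,735.44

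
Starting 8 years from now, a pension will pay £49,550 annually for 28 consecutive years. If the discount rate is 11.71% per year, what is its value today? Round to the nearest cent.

Value one period before first payment (t=7): 49550 × [1 − (1+0.1171)^(−28)] / 0.1171 = 49550 × 8.155237 = 404,091.9844
Discount back 7 years: 404,091.9844 × (1+0.1171)^(−7) = 404,091.9844 × 0.460634 = 186,138.3557

£186,138.36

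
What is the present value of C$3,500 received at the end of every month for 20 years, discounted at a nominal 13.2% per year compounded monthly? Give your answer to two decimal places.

C$295,146.30

i = 0.132/12 = 0.011 per month; n = 20·12 = 240.
PV = PMT · [1 − (1+i)^(−n)] / i = 3500 · 84.327514 = 295,146.2983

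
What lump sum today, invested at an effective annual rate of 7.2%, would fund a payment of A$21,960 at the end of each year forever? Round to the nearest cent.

PV = C/r = 21960/0.072 = 305,000.0000

A$305,000.00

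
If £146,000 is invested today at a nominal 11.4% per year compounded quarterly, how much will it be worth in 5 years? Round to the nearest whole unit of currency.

£256,117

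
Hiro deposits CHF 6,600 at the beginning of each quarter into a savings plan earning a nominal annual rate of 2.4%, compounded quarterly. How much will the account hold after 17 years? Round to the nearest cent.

With 4 periods per year: i = 0.006, n = 68.
FV = PMT · [(1+i)^n − 1] / i × (1+i) = 6600 · 84.164466 = 555,485.4774
(Beginning-of-period payments → annuity-due factor ×(1+i).)

CHF 555,485.48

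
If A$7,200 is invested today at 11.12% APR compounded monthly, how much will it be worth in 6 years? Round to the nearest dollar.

A$13,988

With 12 periods per year: i = 0.00926667, n = 72.
FV = PV·(1+i)^n = 7,200 × 1.942795 = 13,988.1233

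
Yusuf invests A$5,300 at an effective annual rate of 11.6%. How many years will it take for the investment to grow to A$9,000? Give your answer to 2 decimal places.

(1+i)^n = 9000/5300 = 1.69811, so n = ln 1.69811 / ln 1.116 = 4.8247 years

4.82 years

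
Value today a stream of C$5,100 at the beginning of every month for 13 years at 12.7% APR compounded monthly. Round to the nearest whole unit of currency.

With 12 periods per year: i = 0.0105833, n = 156.
PV = 5100 × [1 − (1+0.0105833)^(−156)] / 0.0105833 × (1+i) = 5100 × 77.008394 = 392,742.8115
Payments are at the start of each period, so multiply by (1+i).

C$392,743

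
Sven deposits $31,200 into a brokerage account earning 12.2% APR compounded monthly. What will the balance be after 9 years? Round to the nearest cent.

With 12 periods per year: i = 0.0101667, n = 108.
FV = 31,200 × (1 + 0.0101667)^108 = 93,025.5456

$93,025.55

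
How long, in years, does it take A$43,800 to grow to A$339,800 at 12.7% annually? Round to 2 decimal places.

17.14 years

(1+i)^n = 339800/43800 = 7.75799, so n = ln 7.75799 / ln 1.127 = 17.1356 years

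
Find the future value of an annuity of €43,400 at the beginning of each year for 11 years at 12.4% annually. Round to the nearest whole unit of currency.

€1,029,793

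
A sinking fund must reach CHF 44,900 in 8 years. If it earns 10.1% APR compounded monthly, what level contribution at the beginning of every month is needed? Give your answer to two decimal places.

With 12 periods per year: i = 0.00841667, n = 96.
PMT = 44900 / ( [(1+0.00841667)^96 − 1] / 0.00841667 × (1+i) ) = 44900 / 148.068752 = 303.2375

CHF 303.24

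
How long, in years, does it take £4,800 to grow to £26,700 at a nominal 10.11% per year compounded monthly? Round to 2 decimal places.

Periodic rate i = 0.1011/12 = 0.008425.
(1+i)^n = 26700/4800 = 5.56250, so n = ln 5.56250 / ln 1.00842 = 204.5420 months
= 204.5420/12 years

17.05 years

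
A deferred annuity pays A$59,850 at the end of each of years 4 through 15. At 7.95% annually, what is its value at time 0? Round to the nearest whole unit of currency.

Value one period before first payment (t=3): 59850 × [1 − (1+0.0795)^(−12)] / 0.0795 = 59850 × 7.555640 = 452,205.0694
Discount back 3 years: 452,205.0694 × (1+0.0795)^(−3) = 452,205.0694 × 0.794936 = 359,474.0020

A$359,474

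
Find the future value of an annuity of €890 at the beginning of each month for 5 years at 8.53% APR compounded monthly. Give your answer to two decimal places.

€66,777.11

Periodic rate i = 0.0853/12 = 0.00710833; n = 5 × 12 = 60 periods.
Accumulation factor s(60|0.00710833) × (1+i) = 75.030459; FV = 890 × 75.030459 = 66,777.1085
(annuity-due: payments at period start, so ×(1+i).)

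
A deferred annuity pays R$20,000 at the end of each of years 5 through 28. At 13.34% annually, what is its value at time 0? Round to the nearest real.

Value one period before first payment (t=4): 20000 × [1 − (1+0.1334)^(−24)] / 0.1334 = 20000 × 7.125018 = 142,500.3673
Discount back 4 years: 142,500.3673 × (1+0.1334)^(−4) = 142,500.3673 × 0.605992 = 86,354.1374

R$86,354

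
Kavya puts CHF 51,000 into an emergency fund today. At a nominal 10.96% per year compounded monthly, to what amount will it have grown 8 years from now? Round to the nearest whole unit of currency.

CHF 122,076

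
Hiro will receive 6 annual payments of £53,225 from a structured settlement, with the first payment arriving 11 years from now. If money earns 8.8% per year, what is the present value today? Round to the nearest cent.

£103,340.90

Value one period before first payment (t=10): 53225 × [1 − (1+0.088)^(−6)] / 0.088 = 53225 × 4.512794 = 240,193.4766
Discount back 10 years: 240,193.4766 × (1+0.088)^(−10) = 240,193.4766 × 0.430240 = 103,340.9036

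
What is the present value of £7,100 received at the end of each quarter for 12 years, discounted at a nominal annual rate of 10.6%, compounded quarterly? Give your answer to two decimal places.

i = 0.106/4 = 0.0265 per quarter; n = 12·4 = 48.
PV = PMT · [1 − (1+i)^(−n)] / i = 7100 · 26.982980 = 191,579.1596

£191,579.16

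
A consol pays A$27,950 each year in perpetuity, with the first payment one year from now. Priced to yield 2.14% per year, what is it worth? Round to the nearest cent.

A$1,306,074.77

PV = C/r = 27950/0.0214 = 1,306,074.7664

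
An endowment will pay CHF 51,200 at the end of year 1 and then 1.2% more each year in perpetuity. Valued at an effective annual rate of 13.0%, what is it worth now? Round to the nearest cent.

CHF 433,898.31

PV = PMT / (i − g) = 51200 / (0.13 − 0.012) = 51200 / 0.118000 = 433,898.3051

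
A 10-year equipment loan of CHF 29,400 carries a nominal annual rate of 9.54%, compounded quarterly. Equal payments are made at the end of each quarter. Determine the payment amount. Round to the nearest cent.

i = 0.0954/4 = 0.02385 per quarter; n = 10·4 = 40.
Annuity-PV factor = 25.596012; PMT = 29400 / 25.596012 = 1,148.6164

CHF 1,148.62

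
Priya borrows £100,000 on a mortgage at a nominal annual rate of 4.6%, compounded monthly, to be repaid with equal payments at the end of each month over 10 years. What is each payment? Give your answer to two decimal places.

£1,041.21

Periodic rate i = 0.046/12 = 0.00383333; n = 10 × 12 = 120 periods.
Annuity-PV factor = 96.041986; PMT = 100000 / 96.041986 = 1,041.2113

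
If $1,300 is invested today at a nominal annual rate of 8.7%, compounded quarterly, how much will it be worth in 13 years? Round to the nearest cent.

Periodic rate i = 0.087/4 = 0.02175; n = 13 × 4 = 52 periods.
FV = 1,300 × (1 + 0.02175)^52 = 3,979.8341

$3,979.83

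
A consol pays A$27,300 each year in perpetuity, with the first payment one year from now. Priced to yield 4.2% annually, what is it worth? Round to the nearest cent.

PV = C/r = 27300/0.042 = 650,000.0000

A$650,000.00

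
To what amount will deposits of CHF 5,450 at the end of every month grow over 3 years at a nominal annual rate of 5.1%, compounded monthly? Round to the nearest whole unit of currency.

i = 0.051/12 = 0.00425 per month; n = 3·12 = 36.
FV = 5450 × [(1+0.00425)^36 − 1] / 0.00425 = 5450 × 38.811114 = 211,520.5706

CHF 211,521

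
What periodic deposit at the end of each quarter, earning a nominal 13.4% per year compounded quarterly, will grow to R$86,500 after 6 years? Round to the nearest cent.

i = 0.134/4 = 0.0335 per quarter; n = 6·4 = 24.
FV-annuity factor = 35.976659; PMT = 86500 / 35.976659 = 2,404.3367

R$2,404.34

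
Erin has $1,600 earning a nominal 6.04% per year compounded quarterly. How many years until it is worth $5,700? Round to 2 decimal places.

Periodic rate i = 0.0604/4 = 0.0151.
n = ln(5700/1600) / ln(1+0.0151) = ln(3.56250) / 0.014987 = 84.7702 quarters
= 84.7702/4 years

21.19 years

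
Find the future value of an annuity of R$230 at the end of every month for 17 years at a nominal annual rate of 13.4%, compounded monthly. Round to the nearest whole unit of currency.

R$177,850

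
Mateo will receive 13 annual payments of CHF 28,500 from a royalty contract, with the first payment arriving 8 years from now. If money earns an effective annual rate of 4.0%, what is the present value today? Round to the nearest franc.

CHF 216,266

Value one period before first payment (t=7): 28500 × [1 − (1+0.04)^(−13)] / 0.04 = 28500 × 9.985648 = 284,590.9636
PV₀ = 284,590.9636 / (1+0.04)^7 = 284,590.9636 / 1.315932 = 216,265.7427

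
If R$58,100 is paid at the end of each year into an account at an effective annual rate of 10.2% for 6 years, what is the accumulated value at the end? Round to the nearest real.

FV = 58100 × [(1+0.102)^6 − 1] / 0.102 = 58100 × 7.754659 = 450,545.6658

R$450,546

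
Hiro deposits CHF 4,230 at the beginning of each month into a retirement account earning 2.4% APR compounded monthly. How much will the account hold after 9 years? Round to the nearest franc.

CHF 510,384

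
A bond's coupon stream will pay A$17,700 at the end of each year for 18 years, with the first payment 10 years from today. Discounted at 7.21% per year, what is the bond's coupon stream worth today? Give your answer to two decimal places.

A$93,725.81

Value one period before first payment (t=9): 17700 × [1 − (1+0.0721)^(−18)] / 0.0721 = 17700 × 9.908401 = 175,378.7060
PV₀ = 175,378.7060 / (1+0.0721)^9 = 175,378.7060 / 1.871189 = 93,725.8089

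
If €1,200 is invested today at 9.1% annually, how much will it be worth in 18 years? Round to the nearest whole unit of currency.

€5,755

FV = PV·(1+i)^n = 1,200 × 4.795628 = 5,754.7539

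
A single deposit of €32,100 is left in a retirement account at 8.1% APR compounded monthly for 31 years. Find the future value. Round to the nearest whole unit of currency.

Periodic rate i = 0.081/12 = 0.00675; n = 31 × 12 = 372 periods.
32,100 × (1+0.00675)^372 = 32,100 × 12.213762 = 392,061.7484

€392,062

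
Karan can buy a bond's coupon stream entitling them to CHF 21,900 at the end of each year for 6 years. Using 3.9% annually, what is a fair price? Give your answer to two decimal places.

CHF 115,177.48

PV = 21900 × [1 − (1+0.039)^(−6)] / 0.039 = 21900 × 5.259246 = 115,177.4815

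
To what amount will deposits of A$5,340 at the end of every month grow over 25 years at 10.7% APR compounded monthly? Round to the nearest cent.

A$7,989,825.48

With 12 periods per year: i = 0.00891667, n = 300.
FV = 5340 × [(1+0.00891667)^300 − 1] / 0.00891667 = 5340 × 1496.222000 = 7,989,825.4788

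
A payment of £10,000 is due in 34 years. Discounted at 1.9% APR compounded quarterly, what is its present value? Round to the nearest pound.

i = 0.019/4 = 0.00475 per quarter; n = 34·4 = 136.
PV = FV·(1+i)^(−n) = 10,000 × 0.524940 = 5,249.4038

£5,249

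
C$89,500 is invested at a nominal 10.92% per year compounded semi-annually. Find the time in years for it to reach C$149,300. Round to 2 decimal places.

4.81 years

Periodic rate i = 0.1092/2 = 0.0546.
(1+i)^n = 149300/89500 = 1.66816, so n = ln 1.66816 / ln 1.0546 = 9.6257 half-years
= 9.6257/2 years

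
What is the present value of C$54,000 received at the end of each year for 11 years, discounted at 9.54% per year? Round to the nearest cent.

C$358,285.70

PV = 54000 × [1 − (1+0.0954)^(−11)] / 0.0954 = 54000 × 6.634920 = 358,285.7027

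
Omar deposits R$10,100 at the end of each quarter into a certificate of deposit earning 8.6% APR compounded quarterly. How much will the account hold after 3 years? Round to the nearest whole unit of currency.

Periodic rate i = 0.086/4 = 0.0215; n = 3 × 4 = 12 periods.
FV = 10100 × [(1+0.0215)^12 − 1] / 0.0215 = 10100 × 13.525788 = 136,610.4593

R$136,610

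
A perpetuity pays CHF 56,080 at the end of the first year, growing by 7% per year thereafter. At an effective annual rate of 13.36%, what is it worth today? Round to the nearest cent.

CHF 881,761.01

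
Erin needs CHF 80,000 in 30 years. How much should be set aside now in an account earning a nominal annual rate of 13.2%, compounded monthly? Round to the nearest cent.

With 12 periods per year: i = 0.011, n = 360.
PV = 80,000 / (1 + 0.011)^360 = 80,000 / 51.335289 = 1,558.3822

CHF 1,558.38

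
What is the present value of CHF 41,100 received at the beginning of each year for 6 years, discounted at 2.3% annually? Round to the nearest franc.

CHF 233,148

PV = PMT · [1 − (1+i)^(−n)] / i × (1+i) = 41100 · 5.672697 = 233,147.8576
(annuity-due: payments at period start, so ×(1+i).)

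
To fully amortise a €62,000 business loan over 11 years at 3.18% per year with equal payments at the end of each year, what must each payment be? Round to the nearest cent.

€6,767.78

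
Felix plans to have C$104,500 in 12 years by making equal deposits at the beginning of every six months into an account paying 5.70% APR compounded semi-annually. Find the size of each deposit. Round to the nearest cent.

C$3,007.22

Periodic rate i = 0.057/2 = 0.0285; n = 12 × 2 = 24 periods.
PMT = 104500 / ( [(1+0.0285)^24 − 1] / 0.0285 × (1+i) ) = 104500 / 34.749669 = 3,007.2229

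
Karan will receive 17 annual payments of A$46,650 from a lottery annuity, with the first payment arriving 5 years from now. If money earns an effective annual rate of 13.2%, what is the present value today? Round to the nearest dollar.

PV at t=4 (ordinary 17-year annuity): 46650 × a(17|0.132) = 46650 × 6.655230 = 310,466.4786
PV₀ = 310,466.4786 / (1+0.132)^4 = 310,466.4786 / 1.642047 = 189,072.7794

A$189,073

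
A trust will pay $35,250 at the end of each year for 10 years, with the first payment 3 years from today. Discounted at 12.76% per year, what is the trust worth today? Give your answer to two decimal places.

Value one period before first payment (t=2): 35250 × [1 − (1+0.1276)^(−10)] / 0.1276 = 35250 × 5.478693 = 193,123.9196
Discount back 2 years: 193,123.9196 × (1+0.1276)^(−2) = 193,123.9196 × 0.786484 = 151,888.8636

$151,888.86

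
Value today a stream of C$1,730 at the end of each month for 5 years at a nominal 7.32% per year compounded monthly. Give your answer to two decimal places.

C$86,705.83

i = 0.0732/12 = 0.0061 per month; n = 5·12 = 60.
PV = 1730 × [1 − (1+0.0061)^(−60)] / 0.0061 = 1730 × 50.118975 = 86,705.8265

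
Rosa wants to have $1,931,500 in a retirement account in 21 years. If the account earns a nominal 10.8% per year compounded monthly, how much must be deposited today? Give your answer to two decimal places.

$201,985.79

i = 0.108/12 = 0.009 per month; n = 21·12 = 252.
PV = FV·(1+i)^(−n) = 1,931,500 × 0.104575 = 201,985.7916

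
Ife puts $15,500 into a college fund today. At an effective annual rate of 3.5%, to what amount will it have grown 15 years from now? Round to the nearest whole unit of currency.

$25,968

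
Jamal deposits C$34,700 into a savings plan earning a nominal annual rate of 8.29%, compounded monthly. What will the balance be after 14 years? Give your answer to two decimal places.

With 12 periods per year: i = 0.00690833, n = 168.
FV = PV·(1+i)^n = 34,700 × 3.179136 = 110,316.0193

C$110,316.02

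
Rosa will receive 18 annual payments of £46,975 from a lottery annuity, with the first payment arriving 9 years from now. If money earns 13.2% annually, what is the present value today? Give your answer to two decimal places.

£117,816.79

Value one period before first payment (t=8): 46975 × [1 − (1+0.132)^(−18)] / 0.132 = 46975 × 6.762571 = 317,671.7565
Discount back 8 years: 317,671.7565 × (1+0.132)^(−8) = 317,671.7565 × 0.370876 = 117,816.7910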